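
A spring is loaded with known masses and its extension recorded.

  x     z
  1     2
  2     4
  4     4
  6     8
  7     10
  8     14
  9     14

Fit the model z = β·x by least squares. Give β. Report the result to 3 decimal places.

β = 1.522

The normal system AᵀA·[β]ᵀ = Aᵀz is [[251]]·[β]ᵀ = [382]ᵀ.
β = 382/251 = 1.52191.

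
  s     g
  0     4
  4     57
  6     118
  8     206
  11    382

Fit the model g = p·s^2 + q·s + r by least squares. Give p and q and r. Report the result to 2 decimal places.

AᵀA·[p, q, r]ᵀ = Aᵀg reads: 20289·p + 2123·q + 237·r = 64566;  2123·p + 237·q + 29·r = 6786;  237·p + 29·q + 5·r = 767.
Inverting the 3×3 Gram matrix, [p, q, r]ᵀ = [478879/157238, 132777/157238, 325669/78619]ᵀ.

p = 3.05, q = 0.84, r = 4.14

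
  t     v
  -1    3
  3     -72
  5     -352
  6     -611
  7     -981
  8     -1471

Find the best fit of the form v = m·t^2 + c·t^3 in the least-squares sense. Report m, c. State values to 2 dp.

AᵀA·[m, c]ᵀ = Aᵀv reads: 8500·m + 60718·c = -173654;  60718·m + 442804·c = -1267558.
Determinant 8500·442804 − 60718² = 77158476.
m = ((-173654)·442804 − 60718·(-1267558))/77158476 = 17225207/19289619; c = (8500·(-1267558) − 60718·(-173654))/77158476 = -57579857/19289619.

m = 0.89, c = -2.99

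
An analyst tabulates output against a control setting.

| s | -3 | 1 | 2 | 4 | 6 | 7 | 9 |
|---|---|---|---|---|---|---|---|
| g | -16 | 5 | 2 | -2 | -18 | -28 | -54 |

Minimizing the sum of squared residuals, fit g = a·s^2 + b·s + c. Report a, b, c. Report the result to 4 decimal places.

a = -1.0105, b = 2.8527, c = 1.8407

Sums needed: Σs^2·s^2 = 10612, Σs^2·s = 1334, Σs^2 = 196, Σs·s = 196, Σs = 26, Σ1 = 7.
And Σs^2·g = -6557, Σs·g = -741, Σg = -111.
So XᵀX·[a, b, c]ᵀ = Xᵀg: [[10612, 1334, 196]; [1334, 196, 26]; [196, 26, 7]]·[a, b, c]ᵀ = [-6557, -741, -111]ᵀ.
Inverting the 3×3 Gram matrix, [a, b, c]ᵀ = [-167683/165942, 67627/23706, 152728/82971]ᵀ.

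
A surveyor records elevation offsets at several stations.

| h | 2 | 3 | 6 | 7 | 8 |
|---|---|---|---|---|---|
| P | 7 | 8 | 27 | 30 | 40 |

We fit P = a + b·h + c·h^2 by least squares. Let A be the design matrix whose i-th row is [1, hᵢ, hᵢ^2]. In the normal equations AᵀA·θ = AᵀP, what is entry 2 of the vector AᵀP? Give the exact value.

Entry 2 ↔ basis h, so (AᵀP)_{2} = Σᵢ (h)·Pᵢ = (2)·(7) + (3)·(8) + (6)·(27) + (7)·(30) + (8)·(40) = 730.

730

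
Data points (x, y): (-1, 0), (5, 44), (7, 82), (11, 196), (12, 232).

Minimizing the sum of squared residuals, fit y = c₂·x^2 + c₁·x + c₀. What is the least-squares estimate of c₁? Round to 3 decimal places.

Entries of MᵀM: Σx^2·x^2 = 38404, Σx^2·x = 3526, Σx^2 = 340, Σx·x = 340, Σx = 34, Σ1 = 5.
For Mᵀy: Σx^2·y = 62242, Σx·y = 5734, Σy = 554.
MᵀM·[c₂, c₁, c₀]ᵀ = Mᵀy becomes [[38404, 3526, 340]; [3526, 340, 34]; [340, 34, 5]]·[c₂, c₁, c₀]ᵀ = [62242, 5734, 554]ᵀ.
Solving the 3×3 system (Gaussian elimination) gives c₂ = 118967/78793, c₁ = 96913/78793, c₀ = -18500/78793.

c₁ = 1.230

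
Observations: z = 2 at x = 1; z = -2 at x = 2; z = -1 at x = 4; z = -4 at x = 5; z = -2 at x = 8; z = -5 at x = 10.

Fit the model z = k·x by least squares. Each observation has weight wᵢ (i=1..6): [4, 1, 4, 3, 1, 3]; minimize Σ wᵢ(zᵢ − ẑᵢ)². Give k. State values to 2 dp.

k = -0.47

Entries of AᵀWA: Σwᵢ·x·x = 511.
And Σwᵢ·x·z = -238.
k = (-238)/511 = -0.465753.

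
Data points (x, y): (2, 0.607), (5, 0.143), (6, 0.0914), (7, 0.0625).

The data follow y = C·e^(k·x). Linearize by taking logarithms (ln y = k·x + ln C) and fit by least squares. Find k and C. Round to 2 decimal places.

k = -0.46, C = 1.49

With ln yᵢ as the transformed response and xᵢ as the regressor:
Σx = 20.0000, Σ(x)² = 114.0000, Σln y = -7.6092, Σx·ln y = -44.4862.
Equations: 114.0000·k + 20.0000·ln C = -44.4862;  20.0000·k + 4·ln C = -7.6092.
Δ = 114.0000·4 − (20.0000)² = 56.0000; k = (-44.4862·4 − 20.0000·-7.6092)/56.0000 = -0.46000, ln C = (114.0000·-7.6092 − 20.0000·-44.4862)/56.0000 = 0.39769, so C = exp(0.39769) = 1.48839.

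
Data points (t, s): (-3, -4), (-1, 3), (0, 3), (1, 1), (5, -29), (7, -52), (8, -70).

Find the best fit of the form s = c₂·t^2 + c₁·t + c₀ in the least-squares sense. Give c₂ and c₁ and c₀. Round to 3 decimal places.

Sums needed: Σt^2·t^2 = 7205, Σt^2·t = 953, Σt^2 = 149, Σt·t = 149, Σt = 17, Σ1 = 7.
For Xᵀs: Σt^2·s = -7785, Σt·s = -1059, Σs = -148.
Normal equations: [[7205, 953, 149]; [953, 149, 17]; [149, 17, 7]]·[c₂, c₁, c₀]ᵀ = [-7785, -1059, -148]ᵀ.
Solving the 3×3 system (Gaussian elimination) gives c₂ = -2173/2156, c₁ = -2077/2156, c₀ = 2857/1078.

c₂ = -1.008, c₁ = -0.963, c₀ = 2.650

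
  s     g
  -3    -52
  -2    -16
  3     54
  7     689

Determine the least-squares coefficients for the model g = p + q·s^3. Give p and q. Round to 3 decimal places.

p = 0.739, q = 2.006

The normal system XᵀX·[p, q]ᵀ = Xᵀg is [[4, 335]; [335, 119171]]·[p, q]ᵀ = [675, 239317]ᵀ.
Determinant 4·119171 − 335² = 364459.
p = (675·119171 − 335·239317)/364459 = 269230/364459; q = (4·239317 − 335·675)/364459 = 731143/364459.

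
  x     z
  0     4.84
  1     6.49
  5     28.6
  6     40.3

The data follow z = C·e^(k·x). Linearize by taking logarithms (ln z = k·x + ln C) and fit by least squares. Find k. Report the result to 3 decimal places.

k = 0.359

Taking logs, ln z = k·x + ln C, so regress ln z on x.
Σx = 12.0000, Σ(x)² = 62.0000, Σln z = 10.4969, Σx·ln z = 40.8154.
Normal system: [[62.0000, 12.0000]; [12.0000, 4]]·[k, ln C]ᵀ = [40.8154, 10.4969]ᵀ.
Slope k = (n·Σx·ln z − Σx·Σln z)/(n·Σ(x)² − (Σx)²) = (4·40.8154 − 12.0000·10.4969)/104.0000 = 0.35864; ln C = (Σln z − k·Σx)/n = 1.54832.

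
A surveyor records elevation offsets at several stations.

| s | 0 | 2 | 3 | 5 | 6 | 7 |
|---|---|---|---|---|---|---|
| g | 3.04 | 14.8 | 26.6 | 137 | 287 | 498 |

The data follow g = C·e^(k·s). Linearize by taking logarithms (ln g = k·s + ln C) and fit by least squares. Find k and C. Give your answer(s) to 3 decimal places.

Linearized form: ln g = k·s + ln C. From the 6 transformed points,
AᵀA = [[123.0000, 23.0000]; [23.0000, 6]], rhs = [117.2630, 23.8775]ᵀ  (here Σs = 23.0000, Σ(s)² = 123.0000, Σln g = 23.8775, Σs·ln g = 117.2630).
Solving (det = 209.0000): k = 0.73874, ln C = 1.14775, so C = exp(1.14775) = 3.15108.

k = 0.739, C = 3.151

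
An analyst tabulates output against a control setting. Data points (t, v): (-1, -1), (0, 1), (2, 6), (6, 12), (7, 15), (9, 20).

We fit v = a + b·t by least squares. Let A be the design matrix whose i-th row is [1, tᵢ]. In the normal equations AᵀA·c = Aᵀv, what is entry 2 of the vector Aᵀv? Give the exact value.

Entry 2 ↔ basis t, so (Aᵀv)_{2} = Σᵢ (t)·vᵢ = (-1)·(-1) + (0)·(1) + (2)·(6) + (6)·(12) + (7)·(15) + (9)·(20) = 370.

370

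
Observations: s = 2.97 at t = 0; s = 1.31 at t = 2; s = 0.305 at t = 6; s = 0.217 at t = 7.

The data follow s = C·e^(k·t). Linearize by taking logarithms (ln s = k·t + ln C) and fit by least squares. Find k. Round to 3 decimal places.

Taking logs, ln s = k·t + ln C, so regress ln s on t.
Σt = 15.0000, Σ(t)² = 89.0000, Σln s = -1.3567, Σt·ln s = -17.2796.
Equations: 89.0000·k + 15.0000·ln C = -17.2796;  15.0000·k + 4·ln C = -1.3567.
Δ = 89.0000·4 − (15.0000)² = 131.0000; k = (-17.2796·4 − 15.0000·-1.3567)/131.0000 = -0.37227, ln C = (89.0000·-1.3567 − 15.0000·-17.2796)/131.0000 = 1.05685.

k = -0.372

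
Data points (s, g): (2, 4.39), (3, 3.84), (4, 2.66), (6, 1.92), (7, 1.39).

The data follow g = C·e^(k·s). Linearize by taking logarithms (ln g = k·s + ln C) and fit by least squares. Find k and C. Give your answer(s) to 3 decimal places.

Let Y = ln g. Fitting Y = k·s + ln C by least squares:
Σs = 22.0000, Σ(s)² = 114.0000, Σln g = 4.7848, Σs·ln g = 17.1275.
Equations: 114.0000·k + 22.0000·ln C = 17.1275;  22.0000·k + 5·ln C = 4.7848.
Solving (det = 86.0000): k = -0.22823, ln C = 1.96114, so C = exp(1.96114) = 7.10744.

k = -0.228, C = 7.107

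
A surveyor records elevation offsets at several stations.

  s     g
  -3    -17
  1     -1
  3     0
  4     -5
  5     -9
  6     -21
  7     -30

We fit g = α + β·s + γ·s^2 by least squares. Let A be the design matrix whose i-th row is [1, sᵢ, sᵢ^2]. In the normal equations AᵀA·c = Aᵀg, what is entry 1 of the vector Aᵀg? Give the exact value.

Entry 1 ↔ basis 1, so (Aᵀg)_{1} = Σᵢ gᵢ = (1)·(-17) + (1)·(-1) + (1)·(0) + (1)·(-5) + (1)·(-9) + (1)·(-21) + (1)·(-30) = -83.

-83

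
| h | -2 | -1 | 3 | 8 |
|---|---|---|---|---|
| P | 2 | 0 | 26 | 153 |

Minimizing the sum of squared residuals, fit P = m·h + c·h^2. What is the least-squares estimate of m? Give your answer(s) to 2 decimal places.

Compute the Gram sums: Σh·h = 78, Σh·h^2 = 530, Σh^2·h^2 = 4194.
For XᵀP: Σh·P = 1298, Σh^2·P = 10034.
det = 78·4194 − 530² = 46232.
m = (1298·4194 − 530·10034)/46232 = 15724/5779; c = (78·10034 − 530·1298)/46232 = 11839/5779.

m = 2.72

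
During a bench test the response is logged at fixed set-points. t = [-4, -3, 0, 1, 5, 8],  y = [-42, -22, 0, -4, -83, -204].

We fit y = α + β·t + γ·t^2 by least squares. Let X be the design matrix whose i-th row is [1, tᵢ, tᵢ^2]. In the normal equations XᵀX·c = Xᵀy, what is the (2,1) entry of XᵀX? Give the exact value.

7

Row 2 ↔ basis t, column 1 ↔ basis 1, so (XᵀX)_{2,1} = Σᵢ t = (-4)·(1) + (-3)·(1) + (0)·(1) + (1)·(1) + (5)·(1) + (8)·(1) = 7.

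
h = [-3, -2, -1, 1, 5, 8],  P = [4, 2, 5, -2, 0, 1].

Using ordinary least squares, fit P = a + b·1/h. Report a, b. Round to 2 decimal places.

a = 1.37, b = -3.52

Compute the Gram sums: Σ1 = 6, Σ1/h = -61/120, Σ1/h·1/h = 34801/14400.
And ΣP = 10, Σ1/h·P = -221/24.
AᵀA·[a, b]ᵀ = AᵀP becomes [[6, -61/120]; [-61/120, 34801/14400]]·[a, b]ᵀ = [10, -221/24]ᵀ.
Determinant 6·(34801/14400) − (-61/120)² = 41017/2880.
a = (10·(34801/14400) − (-61/120)·(-221/24))/(41017/2880) = 56121/41017; b = (6·(-221/24) − (-61/120)·10)/(41017/2880) = -144480/41017.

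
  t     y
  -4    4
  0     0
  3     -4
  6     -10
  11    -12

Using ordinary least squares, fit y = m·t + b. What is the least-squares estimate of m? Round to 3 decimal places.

The normal system XᵀX·[m, b]ᵀ = Xᵀy is [[182, 16]; [16, 5]]·[m, b]ᵀ = [-220, -22]ᵀ.
Determinant 182·5 − 16² = 654.
m = ((-220)·5 − 16·(-22))/654 = -374/327; b = (182·(-22) − 16·(-220))/654 = -242/327.

m = -1.144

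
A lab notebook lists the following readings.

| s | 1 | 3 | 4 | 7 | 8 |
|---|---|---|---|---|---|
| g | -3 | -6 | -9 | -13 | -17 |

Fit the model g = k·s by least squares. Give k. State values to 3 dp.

The normal system XᵀX·[k]ᵀ = Xᵀg is [[139]]·[k]ᵀ = [-284]ᵀ.
Hence k = -284 / 139 ≈ -2.04317.

k = -2.043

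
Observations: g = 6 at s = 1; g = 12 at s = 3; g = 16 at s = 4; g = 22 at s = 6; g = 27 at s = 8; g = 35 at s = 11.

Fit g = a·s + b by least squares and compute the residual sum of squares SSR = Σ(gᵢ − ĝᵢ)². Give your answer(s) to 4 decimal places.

Normal-equation sums: Σs·s = 247, Σs = 33, Σ1 = 6.
For Xᵀg: Σs·g = 839, Σg = 118.
XᵀX·[a, b]ᵀ = Xᵀg becomes [[247, 33]; [33, 6]]·[a, b]ᵀ = [839, 118]ᵀ.
det = 247·6 − 33² = 393.
a = (839·6 − 33·118)/393 = 380/131; b = (247·118 − 33·839)/393 = 1459/393.
Residuals: -241/393, -163/393, 269/393, 347/393, 32/393, -244/393; SSR = 860/393.

SSR = 2.1883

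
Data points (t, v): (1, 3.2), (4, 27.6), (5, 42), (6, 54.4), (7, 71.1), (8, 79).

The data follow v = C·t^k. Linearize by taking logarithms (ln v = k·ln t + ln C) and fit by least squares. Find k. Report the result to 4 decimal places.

k = 1.5704

Taking logs, ln v = k·ln t + ln C, so regress ln v on ln t.
XᵀX = [[15.8331, 8.8128]; [8.8128, 6]], rhs = [35.1591, 20.8485]ᵀ  (here Σln t = 8.8128, Σ(ln t)² = 15.8331, Σln v = 20.8485, Σln t·ln v = 35.1591).
Solving (det = 17.3327): k = 1.57042, ln C = 1.16811.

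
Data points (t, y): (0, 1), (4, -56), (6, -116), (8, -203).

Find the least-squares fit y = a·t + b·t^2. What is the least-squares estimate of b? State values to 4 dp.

Entries of MᵀM: Σt·t = 116, Σt·t^2 = 792, Σt^2·t^2 = 5648.
Moment sums: Σt·y = -2544, Σt^2·y = -18064.
MᵀM·[a, b]ᵀ = Mᵀy becomes [[116, 792]; [792, 5648]]·[a, b]ᵀ = [-2544, -18064]ᵀ.
Δ = 116·5648 − 792² = 27904.
a = ((-2544)·5648 − 792·(-18064))/27904 = -483/218; b = (116·(-18064) − 792·(-2544))/27904 = -1259/436.

b = -2.8876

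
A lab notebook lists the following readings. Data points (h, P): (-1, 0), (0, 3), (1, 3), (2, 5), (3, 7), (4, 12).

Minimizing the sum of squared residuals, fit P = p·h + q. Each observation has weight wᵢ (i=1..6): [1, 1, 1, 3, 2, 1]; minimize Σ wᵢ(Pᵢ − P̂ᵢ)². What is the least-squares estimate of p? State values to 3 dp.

With design matrix A, AᵀWA = [[48, 16]; [16, 9]] and AᵀWP = [123, 47]ᵀ.
det = 48·9 − 16² = 176.
p = (123·9 − 16·47)/176 = 355/176; q = (48·47 − 16·123)/176 = 18/11.

p = 2.017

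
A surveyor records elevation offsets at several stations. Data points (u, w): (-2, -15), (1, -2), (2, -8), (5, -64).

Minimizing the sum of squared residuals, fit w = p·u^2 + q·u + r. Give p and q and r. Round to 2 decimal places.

With design matrix A, AᵀA = [[658, 126, 34]; [126, 34, 6]; [34, 6, 4]] and Aᵀw = [-1694, -308, -89]ᵀ.
Inverting the 3×3 Gram matrix, [p, q, r]ᵀ = [-23/8, 329/200, -7/25]ᵀ.

p = -2.88, q = 1.65, r = -0.28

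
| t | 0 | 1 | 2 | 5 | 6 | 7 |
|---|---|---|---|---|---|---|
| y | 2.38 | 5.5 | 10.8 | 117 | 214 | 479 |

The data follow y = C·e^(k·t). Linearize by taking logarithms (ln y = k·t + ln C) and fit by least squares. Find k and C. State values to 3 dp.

k = 0.754, C = 2.466

Let Y = ln y. Fitting Y = k·t + ln C by least squares:
AᵀA = [[115.0000, 21.0000]; [21.0000, 6]], rhs = [105.6725, 21.2512]ᵀ  (here Σt = 21.0000, Σ(t)² = 115.0000, Σln y = 21.2512, Σt·ln y = 105.6725).
Slope k = (n·Σt·ln y − Σt·Σln y)/(n·Σ(t)² − (Σt)²) = (6·105.6725 − 21.0000·21.2512)/249.0000 = 0.75405; ln C = (Σln y − k·Σt)/n = 0.90270, so C = exp(0.90270) = 2.46624.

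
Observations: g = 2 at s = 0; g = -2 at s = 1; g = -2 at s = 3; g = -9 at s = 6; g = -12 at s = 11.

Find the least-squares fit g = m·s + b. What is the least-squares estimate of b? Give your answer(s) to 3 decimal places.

b = 0.591

Setting ∂/∂m … = 0 gives: 167·m + 21·b = -194;  21·m + 5·b = -23.
Determinant 167·5 − 21² = 394.
m = ((-194)·5 − 21·(-23))/394 = -487/394; b = (167·(-23) − 21·(-194))/394 = 233/394.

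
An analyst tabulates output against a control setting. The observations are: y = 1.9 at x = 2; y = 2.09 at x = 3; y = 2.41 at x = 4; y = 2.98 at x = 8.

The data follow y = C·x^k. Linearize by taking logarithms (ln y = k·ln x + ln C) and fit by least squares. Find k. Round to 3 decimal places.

Let Y = ln y. Fitting Y = k·ln x + ln C by least squares:
Σln x = 5.2575, Σ(ln x)² = 7.9333, Σln y = 3.3506, Σln x·ln y = 4.7448.
Equations: 7.9333·k + 5.2575·ln C = 4.7448;  5.2575·k + 4·ln C = 3.3506.
Δ = 7.9333·4 − (5.2575)² = 4.0919; k = (4.7448·4 − 5.2575·3.3506)/4.0919 = 0.33321, ln C = (7.9333·3.3506 − 5.2575·4.7448)/4.0919 = 0.39967.

k = 0.333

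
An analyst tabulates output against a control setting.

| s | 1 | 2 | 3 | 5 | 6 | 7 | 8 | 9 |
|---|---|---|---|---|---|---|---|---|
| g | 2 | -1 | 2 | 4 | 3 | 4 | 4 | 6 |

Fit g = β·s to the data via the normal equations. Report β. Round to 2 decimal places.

β = 0.59

Sums needed: Σs·s = 269.
Moment sums: Σs·g = 158.
AᵀA·[β]ᵀ = Aᵀg becomes [[269]]·[β]ᵀ = [158]ᵀ.
β = 158/269 = 0.587361.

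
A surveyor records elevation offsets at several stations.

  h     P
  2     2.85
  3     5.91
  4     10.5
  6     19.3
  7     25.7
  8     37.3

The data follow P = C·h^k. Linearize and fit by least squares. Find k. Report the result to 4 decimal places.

With ln Pᵢ as the transformed response and ln hᵢ as the regressor:
XᵀX = [[14.9303, 8.9952]; [8.9952, 6]], rhs = [25.0842, 15.0009]ᵀ  (here Σln h = 8.9952, Σ(ln h)² = 14.9303, Σln P = 15.0009, Σln h·ln P = 25.0842).
Δ = 14.9303·6 − (8.9952)² = 8.6686; k = (25.0842·6 − 8.9952·15.0009)/8.6686 = 1.79604, ln C = (14.9303·15.0009 − 8.9952·25.0842)/8.6686 = -0.19245.

k = 1.7960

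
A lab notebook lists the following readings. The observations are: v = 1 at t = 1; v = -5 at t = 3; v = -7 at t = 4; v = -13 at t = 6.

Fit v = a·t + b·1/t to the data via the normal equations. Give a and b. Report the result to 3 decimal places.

The normal system XᵀX·[a, b]ᵀ = Xᵀv is [[62, 4]; [4, 173/144]]·[a, b]ᵀ = [-120, -55/12]ᵀ.
Eliminating b: (173/144)·(row 1) − 4·(row 2) gives (4211/72)·a = (173/144)·(-120) − 4·(-55/12) = -755/6, so a = -9060/4211.
Then b = ((-55/12) − 4·(-9060/4211))/(173/144) = 14100/4211.

a = -2.152, b = 3.348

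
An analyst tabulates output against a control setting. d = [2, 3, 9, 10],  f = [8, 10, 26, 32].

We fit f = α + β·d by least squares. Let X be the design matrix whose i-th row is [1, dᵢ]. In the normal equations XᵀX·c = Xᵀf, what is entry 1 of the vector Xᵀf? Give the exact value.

76

Entry 1 ↔ basis 1, so (Xᵀf)_{1} = Σᵢ fᵢ = (1)·(8) + (1)·(10) + (1)·(26) + (1)·(32) = 76.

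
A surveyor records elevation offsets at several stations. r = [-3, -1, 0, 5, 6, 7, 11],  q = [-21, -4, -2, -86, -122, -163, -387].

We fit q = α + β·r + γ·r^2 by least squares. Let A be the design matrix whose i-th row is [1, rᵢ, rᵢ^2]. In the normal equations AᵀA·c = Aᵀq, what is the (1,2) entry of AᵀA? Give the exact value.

Row 1 ↔ basis 1, column 2 ↔ basis r, so (AᵀA)_{1,2} = Σᵢ r = (1)·(-3) + (1)·(-1) + (1)·(0) + (1)·(5) + (1)·(6) + (1)·(7) + (1)·(11) = 25.

25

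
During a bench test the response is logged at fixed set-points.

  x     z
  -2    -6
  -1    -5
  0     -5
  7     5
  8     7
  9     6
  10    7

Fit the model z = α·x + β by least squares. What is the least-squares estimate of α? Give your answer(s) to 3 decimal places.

α = 1.188

Normal-equation sums: Σx·x = 299, Σx = 31, Σ1 = 7.
For Aᵀz: Σx·z = 232, Σz = 9.
So AᵀA·[α, β]ᵀ = Aᵀz: [[299, 31]; [31, 7]]·[α, β]ᵀ = [232, 9]ᵀ.
Determinant 299·7 − 31² = 1132.
α = (232·7 − 31·9)/1132 = 1345/1132; β = (299·9 − 31·232)/1132 = -4501/1132.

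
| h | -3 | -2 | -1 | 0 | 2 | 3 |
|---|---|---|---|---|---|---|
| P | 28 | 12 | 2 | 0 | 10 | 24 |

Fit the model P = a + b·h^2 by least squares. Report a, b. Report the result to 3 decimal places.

a = -0.558, b = 2.939

Entries of XᵀX: Σ1 = 6, Σh^2 = 27, Σh^2·h^2 = 195.
And ΣP = 76, Σh^2·P = 558.
Eliminating b: 195·(row 1) − 27·(row 2) gives 441·a = 195·76 − 27·558 = -246, so a = -82/147.
Then b = (558 − 27·(-82/147))/195 = 144/49.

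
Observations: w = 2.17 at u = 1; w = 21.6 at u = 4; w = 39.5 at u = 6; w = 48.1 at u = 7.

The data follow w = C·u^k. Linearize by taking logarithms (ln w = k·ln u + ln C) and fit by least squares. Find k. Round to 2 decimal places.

k = 1.61

Linearized form: ln w = k·ln u + ln C. From the 4 transformed points,
Σln u = 5.1240, Σ(ln u)² = 8.9188, Σln w = 11.3970, Σln u·ln w = 18.3838.
Equations: 8.9188·k + 5.1240·ln C = 18.3838;  5.1240·k + 4·ln C = 11.3970.
Slope k = (n·Σln u·ln w − Σln u·Σln w)/(n·Σ(ln u)² − (Σln u)²) = (4·18.3838 − 5.1240·11.3970)/9.4201 = 1.60690; ln C = (Σln w − k·Σln u)/n = 0.79082.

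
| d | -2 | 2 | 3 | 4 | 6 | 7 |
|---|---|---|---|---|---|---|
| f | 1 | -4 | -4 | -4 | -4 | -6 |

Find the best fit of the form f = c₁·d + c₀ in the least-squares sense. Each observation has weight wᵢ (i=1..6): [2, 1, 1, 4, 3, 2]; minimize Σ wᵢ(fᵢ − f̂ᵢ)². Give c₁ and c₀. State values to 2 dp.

c₁ = -0.66, c₀ = -1.03

Sums needed: Σwᵢ·d·d = 291, Σwᵢ·d = 49, Σwᵢ·1 = 13.
And Σwᵢ·d·f = -244, Σwᵢ·f = -46.
Determinant 291·13 − 49² = 1382.
c₁ = ((-244)·13 − 49·(-46))/1382 = -459/691; c₀ = (291·(-46) − 49·(-244))/1382 = -715/691.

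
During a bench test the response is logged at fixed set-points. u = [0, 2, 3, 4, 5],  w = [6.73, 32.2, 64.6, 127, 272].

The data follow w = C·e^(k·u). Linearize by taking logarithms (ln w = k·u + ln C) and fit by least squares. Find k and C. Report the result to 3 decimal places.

With ln wᵢ as the transformed response and uᵢ as the regressor:
XᵀX = [[54.0000, 14.0000]; [14.0000, 5]], rhs = [66.8543, 19.9967]ᵀ  (here Σu = 14.0000, Σ(u)² = 54.0000, Σln w = 19.9967, Σu·ln w = 66.8543).
Slope k = (n·Σu·ln w − Σu·Σln w)/(n·Σ(u)² − (Σu)²) = (5·66.8543 − 14.0000·19.9967)/74.0000 = 0.73402; ln C = (Σln w − k·Σu)/n = 1.94410, so C = exp(1.94410) = 6.98735.

k = 0.734, C = 6.987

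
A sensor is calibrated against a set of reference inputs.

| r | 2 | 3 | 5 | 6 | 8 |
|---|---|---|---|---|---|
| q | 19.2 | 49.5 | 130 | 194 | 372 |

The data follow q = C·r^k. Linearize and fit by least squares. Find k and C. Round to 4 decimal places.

With ln qᵢ as the transformed response and ln rᵢ as the regressor:
XᵀX = [[11.8122, 7.2724]; [7.2724, 5]], rhs = [35.9157, 22.9112]ᵀ  (here Σln r = 7.2724, Σ(ln r)² = 11.8122, Σln q = 22.9112, Σln r·ln q = 35.9157).
Solving (det = 6.1731): k = 2.09931, ln C = 1.52884, so C = exp(1.52884) = 4.61281.

k = 2.0993, C = 4.6128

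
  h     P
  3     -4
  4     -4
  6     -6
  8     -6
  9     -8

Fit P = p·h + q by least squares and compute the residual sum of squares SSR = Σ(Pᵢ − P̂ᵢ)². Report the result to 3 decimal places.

Entries of AᵀA: Σh·h = 206, Σh = 30, Σ1 = 5.
Moment sums: Σh·P = -184, ΣP = -28.
So AᵀA·[p, q]ᵀ = AᵀP: [[206, 30]; [30, 5]]·[p, q]ᵀ = [-184, -28]ᵀ.
Determinant 206·5 − 30² = 130.
p = ((-184)·5 − 30·(-28))/130 = -8/13; q = (206·(-28) − 30·(-184))/130 = -124/65.
Residuals: -16/65, 24/65, -2/5, 54/65, -36/65; SSR = 88/65.

SSR = 1.354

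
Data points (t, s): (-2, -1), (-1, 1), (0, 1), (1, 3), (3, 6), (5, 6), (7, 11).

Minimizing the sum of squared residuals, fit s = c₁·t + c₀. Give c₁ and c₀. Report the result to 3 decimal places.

The normal system MᵀM·[c₁, c₀]ᵀ = Mᵀs is [[89, 13]; [13, 7]]·[c₁, c₀]ᵀ = [129, 27]ᵀ.
Determinant 89·7 − 13² = 454.
c₁ = (129·7 − 13·27)/454 = 276/227; c₀ = (89·27 − 13·129)/454 = 363/227.

c₁ = 1.216, c₀ = 1.599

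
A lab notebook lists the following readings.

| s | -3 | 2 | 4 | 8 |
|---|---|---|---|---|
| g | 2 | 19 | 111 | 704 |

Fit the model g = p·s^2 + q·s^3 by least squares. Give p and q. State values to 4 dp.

With design matrix X, XᵀX = [[4449, 33581]; [33581, 267033]] and Xᵀg = [46926, 367650]ᵀ.
Eliminating q: 267033·(row 1) − 33581·(row 2) gives 60346256·p = 267033·46926 − 33581·367650 = 184735908, so p = 46183977/15086564.
Then q = (367650 − 33581·(46183977/15086564))/267033 = 14963211/15086564.

p = 3.0613, q = 0.9918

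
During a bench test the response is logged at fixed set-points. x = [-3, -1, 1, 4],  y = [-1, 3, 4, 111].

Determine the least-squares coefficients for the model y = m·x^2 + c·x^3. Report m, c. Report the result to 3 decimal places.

m = 2.916, c = 1.006

The normal system AᵀA·[m, c]ᵀ = Aᵀy is [[339, 781]; [781, 4827]]·[m, c]ᵀ = [1774, 7132]ᵀ.
Δ = 339·4827 − 781² = 1026392.
m = (1774·4827 − 781·7132)/1026392 = 1496503/513196; c = (339·7132 − 781·1774)/1026392 = 516127/513196.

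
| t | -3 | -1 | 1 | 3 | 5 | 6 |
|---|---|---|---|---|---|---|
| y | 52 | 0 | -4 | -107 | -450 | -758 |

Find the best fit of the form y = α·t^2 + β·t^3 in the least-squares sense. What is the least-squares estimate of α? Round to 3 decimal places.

α = -3.088

Compute the Gram sums: Σt^2·t^2 = 2085, Σt^2·t^3 = 10901, Σt^3·t^3 = 63741.
For Mᵀy: Σt^2·y = -39037, Σt^3·y = -224275.
Determinant 2085·63741 − 10901² = 14068184.
α = ((-39037)·63741 − 10901·(-224275))/14068184 = -21717821/7034092; β = (2085·(-224275) − 10901·(-39037))/14068184 = -21035519/7034092.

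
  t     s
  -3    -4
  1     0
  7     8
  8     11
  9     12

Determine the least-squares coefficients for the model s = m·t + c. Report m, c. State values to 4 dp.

m = 1.3545, c = -0.5597

Entries of AᵀA: Σt·t = 204, Σt = 22, Σ1 = 5.
And Σt·s = 264, Σs = 27.
So AᵀA·[m, c]ᵀ = Aᵀs: [[204, 22]; [22, 5]]·[m, c]ᵀ = [264, 27]ᵀ.
det = 204·5 − 22² = 536.
m = (264·5 − 22·27)/536 = 363/268; c = (204·27 − 22·264)/536 = -75/134.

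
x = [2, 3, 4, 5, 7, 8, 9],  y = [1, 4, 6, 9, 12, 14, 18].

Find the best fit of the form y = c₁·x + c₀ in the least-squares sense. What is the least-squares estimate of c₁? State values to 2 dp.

Sums needed: Σx·x = 248, Σx = 38, Σ1 = 7.
Right-hand side: Σx·y = 441, Σy = 64.
Normal equations: [[248, 38]; [38, 7]]·[c₁, c₀]ᵀ = [441, 64]ᵀ.
Determinant 248·7 − 38² = 292.
c₁ = (441·7 − 38·64)/292 = 655/292; c₀ = (248·64 − 38·441)/292 = -443/146.

c₁ = 2.24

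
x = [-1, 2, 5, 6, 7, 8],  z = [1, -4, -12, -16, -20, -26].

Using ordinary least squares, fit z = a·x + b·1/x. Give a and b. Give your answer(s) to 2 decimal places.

a = -2.95, b = 2.62

With design matrix M, MᵀM = [[179, 6]; [6, 955249/705600]] and Mᵀz = [-513, -5953/420]ᵀ.
Δ = 179·(955249/705600) − 6² = 145587971/705600.
a = ((-513)·(955249/705600) − 6·(-5953/420))/(145587971/705600) = -430036497/145587971; b = (179·(-5953/420) − 6·(-513))/(145587971/705600) = 381650640/145587971.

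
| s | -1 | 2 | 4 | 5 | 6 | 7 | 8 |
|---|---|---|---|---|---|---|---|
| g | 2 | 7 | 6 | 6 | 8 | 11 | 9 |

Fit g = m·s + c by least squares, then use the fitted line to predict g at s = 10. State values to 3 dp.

ĝ = 11.441

Sums needed: Σs·s = 195, Σs = 31, Σ1 = 7.
Right-hand side: Σs·g = 263, Σg = 49.
Eliminating c: 7·(row 1) − 31·(row 2) gives 404·m = 7·263 − 31·49 = 322, so m = 161/202.
Then c = (49 − 31·(161/202))/7 = 701/202.
At s = 10: ĝ = (161/202)·(10) + (701/202)·(1) = 2311/202.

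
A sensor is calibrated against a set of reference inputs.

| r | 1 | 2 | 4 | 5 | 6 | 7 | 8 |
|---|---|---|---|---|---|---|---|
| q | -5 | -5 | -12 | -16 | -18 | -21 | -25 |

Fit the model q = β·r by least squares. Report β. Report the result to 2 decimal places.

Setting ∂/∂β … = 0 gives: 195·β = -598.
β = (-598)/195 = -3.06667.

β = -3.07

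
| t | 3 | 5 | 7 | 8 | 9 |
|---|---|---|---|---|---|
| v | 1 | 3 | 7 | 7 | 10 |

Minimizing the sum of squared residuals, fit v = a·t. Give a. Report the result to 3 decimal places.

a = 0.934

Setting ∂/∂a … = 0 gives: 228·a = 213.
Hence a = 213 / 228 ≈ 0.934211.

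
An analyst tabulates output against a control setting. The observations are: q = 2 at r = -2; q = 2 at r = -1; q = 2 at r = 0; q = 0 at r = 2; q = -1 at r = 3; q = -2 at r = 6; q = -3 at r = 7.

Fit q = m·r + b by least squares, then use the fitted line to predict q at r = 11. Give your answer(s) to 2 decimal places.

q̂ = -5.25

Normal-equation sums: Σr·r = 103, Σr = 15, Σ1 = 7.
And Σr·q = -42, Σq = 0.
Determinant 103·7 − 15² = 496.
m = ((-42)·7 − 15·0)/496 = -147/248; b = (103·0 − 15·(-42))/496 = 315/248.
At r = 11: q̂ = (-147/248)·(11) + (315/248)·(1) = -21/4.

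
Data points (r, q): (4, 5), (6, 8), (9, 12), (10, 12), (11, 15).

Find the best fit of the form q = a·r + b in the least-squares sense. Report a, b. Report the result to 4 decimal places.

Setting ∂/∂a … = 0 gives: 354·a + 40·b = 461;  40·a + 5·b = 52.
(Σr·r = 354, Σr = 40, Σ1 = 5, Σr·q = 461, Σq = 52.)
det = 354·5 − 40² = 170.
a = (461·5 − 40·52)/170 = 45/34; b = (354·52 − 40·461)/170 = -16/85.

a = 1.3235, b = -0.1882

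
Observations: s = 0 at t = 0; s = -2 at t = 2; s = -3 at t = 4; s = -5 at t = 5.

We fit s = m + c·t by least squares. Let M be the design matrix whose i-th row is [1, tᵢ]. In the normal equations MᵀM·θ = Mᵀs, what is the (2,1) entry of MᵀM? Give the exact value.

Row 2 ↔ basis t, column 1 ↔ basis 1, so (MᵀM)_{2,1} = Σᵢ t = (0)·(1) + (2)·(1) + (4)·(1) + (5)·(1) = 11.

11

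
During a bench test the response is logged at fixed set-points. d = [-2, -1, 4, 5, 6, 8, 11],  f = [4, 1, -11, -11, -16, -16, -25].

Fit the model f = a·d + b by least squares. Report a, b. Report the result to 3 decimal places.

Sums needed: Σd·d = 267, Σd = 31, Σ1 = 7.
For Aᵀf: Σd·f = -607, Σf = -74.
AᵀA·[a, b]ᵀ = Aᵀf becomes [[267, 31]; [31, 7]]·[a, b]ᵀ = [-607, -74]ᵀ.
Eliminating b: 7·(row 1) − 31·(row 2) gives 908·a = 7·(-607) − 31·(-74) = -1955, so a = -1955/908.
Then b = ((-74) − 31·(-1955/908))/7 = -941/908.

a = -2.153, b = -1.036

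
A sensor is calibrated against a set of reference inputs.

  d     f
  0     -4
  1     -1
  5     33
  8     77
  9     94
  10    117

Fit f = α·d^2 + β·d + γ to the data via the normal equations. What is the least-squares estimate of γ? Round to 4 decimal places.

Compute the Gram sums: Σd^2·d^2 = 21283, Σd^2·d = 2367, Σd^2 = 271, Σd·d = 271, Σd = 33, Σ1 = 6.
Moment sums: Σd^2·f = 25066, Σd·f = 2796, Σf = 316.
So AᵀA·[α, β, γ]ᵀ = Aᵀf: [[21283, 2367, 271]; [2367, 271, 33]; [271, 33, 6]]·[α, β, γ]ᵀ = [25066, 2796, 316]ᵀ.
Inverting the 3×3 Gram matrix, [α, β, γ]ᵀ = [115999/123244, 320883/123244, -256647/61622]ᵀ.

γ = -4.1649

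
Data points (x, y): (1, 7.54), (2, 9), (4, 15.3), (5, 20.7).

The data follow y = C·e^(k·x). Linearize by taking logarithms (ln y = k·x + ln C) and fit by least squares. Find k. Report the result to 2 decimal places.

Linearized form: ln y = k·x + ln C. From the 4 transformed points,
Over the data: Σx = 12.0000, Σ(x)² = 46.0000, Σln y = 9.9754, Σx·ln y = 32.4768.
Normal system: [[46.0000, 12.0000]; [12.0000, 4]]·[k, ln C]ᵀ = [32.4768, 9.9754]ᵀ.
Solving (det = 40.0000): k = 0.25505, ln C = 1.72872.

k = 0.26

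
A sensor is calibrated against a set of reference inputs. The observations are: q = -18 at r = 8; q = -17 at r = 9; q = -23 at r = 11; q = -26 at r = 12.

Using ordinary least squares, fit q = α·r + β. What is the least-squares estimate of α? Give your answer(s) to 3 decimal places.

α = -2.200

The normal equations are: 410·α + 40·β = -862;  40·α + 4·β = -84.
(Σr·r = 410, Σr = 40, Σ1 = 4, Σr·q = -862, Σq = -84.)
Eliminating β: 4·(row 1) − 40·(row 2) gives 40·α = 4·(-862) − 40·(-84) = -88, so α = -11/5.
Then β = ((-84) − 40·(-11/5))/4 = 1.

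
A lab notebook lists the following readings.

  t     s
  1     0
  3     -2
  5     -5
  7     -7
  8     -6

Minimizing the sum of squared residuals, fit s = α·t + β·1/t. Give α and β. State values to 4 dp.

Forming MᵀM = [[148, 5]; [5, 837649/705600]] and Mᵀs = [-128, -41/12]ᵀ gives MᵀM·[α, β]ᵀ = Mᵀs.
Δ = 148·(837649/705600) − 5² = 26583013/176400.
α = ((-128)·(837649/705600) − 5·(-41/12))/(26583013/176400) = -23791268/26583013; β = (148·(-41/12) − 5·(-128))/(26583013/176400) = 23696400/26583013.

α = -0.8950, β = 0.8914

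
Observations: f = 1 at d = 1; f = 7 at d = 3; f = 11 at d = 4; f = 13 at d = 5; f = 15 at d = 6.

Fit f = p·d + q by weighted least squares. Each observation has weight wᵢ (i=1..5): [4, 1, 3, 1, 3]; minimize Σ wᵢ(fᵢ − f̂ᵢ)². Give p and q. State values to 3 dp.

p = 2.872, q = -1.553

XᵀWX·[p, q]ᵀ = XᵀWf reads: 194·p + 42·q = 492;  42·p + 12·q = 102.
(Σwᵢ·d·d = 194, Σwᵢ·d = 42, Σwᵢ·1 = 12, Σwᵢ·d·f = 492, Σwᵢ·f = 102.)
Δ = 194·12 − 42² = 564.
p = (492·12 − 42·102)/564 = 135/47; q = (194·102 − 42·492)/564 = -73/47.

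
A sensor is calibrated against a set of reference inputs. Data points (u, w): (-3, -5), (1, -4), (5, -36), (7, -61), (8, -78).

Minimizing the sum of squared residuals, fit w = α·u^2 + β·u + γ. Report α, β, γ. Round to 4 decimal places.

α = -0.9564, β = -1.8602, γ = -1.7941

Compute the Gram sums: Σu^2·u^2 = 7204, Σu^2·u = 954, Σu^2 = 148, Σu·u = 148, Σu = 18, Σ1 = 5.
And Σu^2·w = -8930, Σu·w = -1220, Σw = -184.
So AᵀA·[α, β, γ]ᵀ = Aᵀw: [[7204, 954, 148]; [954, 148, 18]; [148, 18, 5]]·[α, β, γ]ᵀ = [-8930, -1220, -184]ᵀ.
Inverting the 3×3 Gram matrix, [α, β, γ]ᵀ = [-5286/5527, -133655/71851, -128906/71851]ᵀ.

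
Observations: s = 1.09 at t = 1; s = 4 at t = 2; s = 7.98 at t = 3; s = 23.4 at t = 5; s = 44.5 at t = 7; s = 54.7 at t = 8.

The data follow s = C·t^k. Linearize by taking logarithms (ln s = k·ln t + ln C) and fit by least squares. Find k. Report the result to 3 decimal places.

Linearized form: ln s = k·ln t + ln C. From the 6 transformed points,
AᵀA = [[12.3883, 7.4265]; [7.4265, 6]], rhs = [24.0241, 14.4995]ᵀ  (here Σln t = 7.4265, Σ(ln t)² = 12.3883, Σln s = 14.4995, Σln t·ln s = 24.0241).
Solving (det = 19.1764): k = 1.90148, ln C = 0.06302.

k = 1.901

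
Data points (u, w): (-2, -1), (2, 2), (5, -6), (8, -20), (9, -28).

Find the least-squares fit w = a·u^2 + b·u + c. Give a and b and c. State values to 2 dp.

a = -0.44, b = 0.68, c = 2.17

Forming MᵀM = [[11314, 1366, 178]; [1366, 178, 22]; [178, 22, 5]] and Mᵀw = [-3694, -436, -53]ᵀ gives MᵀM·[a, b, c]ᵀ = Mᵀw.
Inverting the 3×3 Gram matrix, [a, b, c]ᵀ = [-11897/26872, 18275/26872, 7285/3359]ᵀ.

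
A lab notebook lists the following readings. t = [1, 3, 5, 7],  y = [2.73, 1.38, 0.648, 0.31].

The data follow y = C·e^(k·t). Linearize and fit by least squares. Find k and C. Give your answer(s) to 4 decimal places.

Linearized form: ln y = k·t + ln C. From the 4 transformed points,
XᵀX = [[84.0000, 16.0000]; [16.0000, 4]], rhs = [-8.3971, -0.2787]ᵀ  (here Σt = 16.0000, Σ(t)² = 84.0000, Σln y = -0.2787, Σt·ln y = -8.3971).
Solving (det = 80.0000): k = -0.36412, ln C = 1.38681, so C = exp(1.38681) = 4.00208.

k = -0.3641, C = 4.0021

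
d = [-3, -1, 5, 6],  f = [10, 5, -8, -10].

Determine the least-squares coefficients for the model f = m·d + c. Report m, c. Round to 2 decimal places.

MᵀM·[m, c]ᵀ = Mᵀf reads: 71·m + 7·c = -135;  7·m + 4·c = -3.
(Σd·d = 71, Σd = 7, Σ1 = 4, Σd·f = -135, Σf = -3.)
Determinant 71·4 − 7² = 235.
m = ((-135)·4 − 7·(-3))/235 = -519/235; c = (71·(-3) − 7·(-135))/235 = 732/235.

m = -2.21, c = 3.11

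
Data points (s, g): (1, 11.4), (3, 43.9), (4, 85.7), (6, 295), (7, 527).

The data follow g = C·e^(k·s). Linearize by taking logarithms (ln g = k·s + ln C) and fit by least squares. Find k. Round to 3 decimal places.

k = 0.639

Taking logs, ln g = k·s + ln C, so regress ln g on s.
XᵀX = [[111.0000, 21.0000]; [21.0000, 5]], rhs = [109.5750, 22.6206]ᵀ  (here Σs = 21.0000, Σ(s)² = 111.0000, Σln g = 22.6206, Σs·ln g = 109.5750).
Slope k = (n·Σs·ln g − Σs·Σln g)/(n·Σ(s)² − (Σs)²) = (5·109.5750 − 21.0000·22.6206)/114.0000 = 0.63898; ln C = (Σln g − k·Σs)/n = 1.84041.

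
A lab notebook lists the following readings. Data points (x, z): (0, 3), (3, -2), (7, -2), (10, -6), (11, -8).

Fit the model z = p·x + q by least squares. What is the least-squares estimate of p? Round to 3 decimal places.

p = -0.864

Compute the Gram sums: Σx·x = 279, Σx = 31, Σ1 = 5.
For Aᵀz: Σx·z = -168, Σz = -15.
Δ = 279·5 − 31² = 434.
p = ((-168)·5 − 31·(-15))/434 = -375/434; q = (279·(-15) − 31·(-168))/434 = 33/14.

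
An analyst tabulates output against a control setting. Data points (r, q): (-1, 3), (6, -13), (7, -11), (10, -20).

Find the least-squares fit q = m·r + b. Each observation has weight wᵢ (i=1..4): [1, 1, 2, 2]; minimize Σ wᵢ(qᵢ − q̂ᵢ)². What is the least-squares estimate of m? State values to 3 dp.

m = -2.049

Normal-equation sums: Σwᵢ·r·r = 335, Σwᵢ·r = 39, Σwᵢ·1 = 6.
For MᵀWq: Σwᵢ·r·q = -635, Σwᵢ·q = -72.
Normal equations: [[335, 39]; [39, 6]]·[m, b]ᵀ = [-635, -72]ᵀ.
Δ = 335·6 − 39² = 489.
m = ((-635)·6 − 39·(-72))/489 = -334/163; b = (335·(-72) − 39·(-635))/489 = 215/163.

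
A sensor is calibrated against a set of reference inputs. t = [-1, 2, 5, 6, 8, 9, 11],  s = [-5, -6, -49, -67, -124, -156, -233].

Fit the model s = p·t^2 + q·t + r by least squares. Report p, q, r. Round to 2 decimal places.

p = -1.99, q = 0.77, r = -1.44

The normal equations are: 27236·p + 2920·q + 332·r = -52431;  2920·p + 332·q + 40·r = -5613;  332·p + 40·q + 7·r = -640.
(Σt^2·t^2 = 27236, Σt^2·t = 2920, Σt^2 = 332, Σt·t = 332, Σt = 40, Σ1 = 7, Σt^2·s = -52431, Σt·s = -5613, Σs = -640.)
Row-reducing yields p = -54989/27636, q = 21211/27636, r = -3323/2303.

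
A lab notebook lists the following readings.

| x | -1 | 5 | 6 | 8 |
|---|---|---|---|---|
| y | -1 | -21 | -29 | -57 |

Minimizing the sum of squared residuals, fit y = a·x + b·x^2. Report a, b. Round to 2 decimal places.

The normal equations are: 126·a + 852·b = -734;  852·a + 6018·b = -5218.
(Σx·x = 126, Σx·x^2 = 852, Σx^2·x^2 = 6018, Σx·y = -734, Σx^2·y = -5218.)
Eliminating b: 6018·(row 1) − 852·(row 2) gives 32364·a = 6018·(-734) − 852·(-5218) = 28524, so a = 2377/2697.
Then b = ((-5218) − 852·(2377/2697))/6018 = -2675/2697.

a = 0.88, b = -0.99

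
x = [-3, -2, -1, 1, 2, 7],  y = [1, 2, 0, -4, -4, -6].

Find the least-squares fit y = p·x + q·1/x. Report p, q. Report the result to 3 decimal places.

p = -0.779, q = -1.336

Compute the Gram sums: Σx·x = 68, Σx·1/x = 6, Σ1/x·1/x = 2321/882.
Right-hand side: Σx·y = -61, Σ1/x·y = -172/21.
Δ = 68·(2321/882) − 6² = 63038/441.
p = ((-61)·(2321/882) − 6·(-172/21))/(63038/441) = -98237/126076; q = (68·(-172/21) − 6·(-61))/(63038/441) = -42105/31519.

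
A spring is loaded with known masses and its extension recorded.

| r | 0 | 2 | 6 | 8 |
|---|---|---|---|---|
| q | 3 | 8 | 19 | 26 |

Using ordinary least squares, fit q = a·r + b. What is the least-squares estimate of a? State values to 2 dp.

The normal system MᵀM·[a, b]ᵀ = Mᵀq is [[104, 16]; [16, 4]]·[a, b]ᵀ = [338, 56]ᵀ.
Eliminating b: 4·(row 1) − 16·(row 2) gives 160·a = 4·338 − 16·56 = 456, so a = 57/20.
Then b = (56 − 16·(57/20))/4 = 13/5.

a = 2.85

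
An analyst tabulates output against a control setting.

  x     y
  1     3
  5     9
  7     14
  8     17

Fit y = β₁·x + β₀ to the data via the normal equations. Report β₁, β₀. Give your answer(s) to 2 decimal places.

The normal system MᵀM·[β₁, β₀]ᵀ = Mᵀy is [[139, 21]; [21, 4]]·[β₁, β₀]ᵀ = [282, 43]ᵀ.
Eliminating β₀: 4·(row 1) − 21·(row 2) gives 115·β₁ = 4·282 − 21·43 = 225, so β₁ = 45/23.
Then β₀ = (43 − 21·(45/23))/4 = 11/23.

β₁ = 1.96, β₀ = 0.48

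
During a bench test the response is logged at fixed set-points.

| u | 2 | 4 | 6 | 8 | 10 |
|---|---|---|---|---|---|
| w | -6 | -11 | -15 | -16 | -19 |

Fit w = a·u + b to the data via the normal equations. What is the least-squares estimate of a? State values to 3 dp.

a = -1.550

Entries of MᵀM: Σu·u = 220, Σu = 30, Σ1 = 5.
For Mᵀw: Σu·w = -464, Σw = -67.
So MᵀM·[a, b]ᵀ = Mᵀw: [[220, 30]; [30, 5]]·[a, b]ᵀ = [-464, -67]ᵀ.
Δ = 220·5 − 30² = 200.
a = ((-464)·5 − 30·(-67))/200 = -31/20; b = (220·(-67) − 30·(-464))/200 = -41/10.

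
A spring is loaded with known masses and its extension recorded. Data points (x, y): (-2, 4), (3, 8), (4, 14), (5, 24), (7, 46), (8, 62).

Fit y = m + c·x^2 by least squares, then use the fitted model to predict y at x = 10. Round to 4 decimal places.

ŷ = 96.1896

The normal equations are: 6·m + 167·c = 158;  167·m + 7475·c = 7134.
(Σ1 = 6, Σx^2 = 167, Σx^2·x^2 = 7475, Σy = 158, Σx^2·y = 7134.)
Determinant 6·7475 − 167² = 16961.
m = (158·7475 − 167·7134)/16961 = -10328/16961; c = (6·7134 − 167·158)/16961 = 16418/16961.
At x = 10: ŷ = (-10328/16961)·(1) + (16418/16961)·(100) = 1631472/16961.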